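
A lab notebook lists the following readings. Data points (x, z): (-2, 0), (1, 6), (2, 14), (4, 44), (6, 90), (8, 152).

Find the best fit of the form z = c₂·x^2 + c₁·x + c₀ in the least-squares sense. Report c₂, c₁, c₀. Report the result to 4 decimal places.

c₂ = 1.9438, c₁ = 3.4704, c₀ = -0.4849

With design matrix A, AᵀA = [[5681, 793, 125]; [793, 125, 19]; [125, 19, 6]] and Aᵀz = [13734, 1966, 306]ᵀ.
Solving the 3×3 system (Gaussian elimination) gives c₂ = 12170/6261, c₁ = 21728/6261, c₀ = -1012/2087.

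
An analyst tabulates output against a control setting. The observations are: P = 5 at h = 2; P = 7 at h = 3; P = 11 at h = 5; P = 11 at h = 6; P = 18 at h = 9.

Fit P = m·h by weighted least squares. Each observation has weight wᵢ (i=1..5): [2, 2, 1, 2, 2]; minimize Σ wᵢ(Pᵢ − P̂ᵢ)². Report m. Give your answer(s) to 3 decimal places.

m = 2.011

Compute the Gram sums: Σwᵢ·h·h = 285.
And Σwᵢ·h·P = 573.
So MᵀWM·[m]ᵀ = MᵀWP: [[285]]·[m]ᵀ = [573]ᵀ.
m = 573/285 = 2.01053.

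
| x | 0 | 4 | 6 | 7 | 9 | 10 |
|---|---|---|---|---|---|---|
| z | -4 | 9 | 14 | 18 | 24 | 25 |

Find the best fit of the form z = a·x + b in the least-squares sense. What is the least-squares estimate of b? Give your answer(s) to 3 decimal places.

Sums needed: Σx·x = 282, Σx = 36, Σ1 = 6.
And Σx·z = 712, Σz = 86.
MᵀM·[a, b]ᵀ = Mᵀz becomes [[282, 36]; [36, 6]]·[a, b]ᵀ = [712, 86]ᵀ.
Δ = 282·6 − 36² = 396.
a = (712·6 − 36·86)/396 = 98/33; b = (282·86 − 36·712)/396 = -115/33.

b = -3.485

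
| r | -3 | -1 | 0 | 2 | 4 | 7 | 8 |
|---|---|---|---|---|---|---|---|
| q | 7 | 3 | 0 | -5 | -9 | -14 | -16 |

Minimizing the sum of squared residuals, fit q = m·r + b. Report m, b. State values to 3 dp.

m = -2.098, b = 0.239

Setting ∂/∂m … = 0 gives: 143·m + 17·b = -296;  17·m + 7·b = -34.
det = 143·7 − 17² = 712.
m = ((-296)·7 − 17·(-34))/712 = -747/356; b = (143·(-34) − 17·(-296))/712 = 85/356.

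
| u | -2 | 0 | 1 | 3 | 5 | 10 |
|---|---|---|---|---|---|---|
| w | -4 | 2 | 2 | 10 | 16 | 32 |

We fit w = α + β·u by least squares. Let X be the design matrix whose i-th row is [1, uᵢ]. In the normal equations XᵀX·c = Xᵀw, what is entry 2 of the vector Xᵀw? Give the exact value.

440

Entry 2 ↔ basis u, so (Xᵀw)_{2} = Σᵢ (u)·wᵢ = (-2)·(-4) + (0)·(2) + (1)·(2) + (3)·(10) + (5)·(16) + (10)·(32) = 440.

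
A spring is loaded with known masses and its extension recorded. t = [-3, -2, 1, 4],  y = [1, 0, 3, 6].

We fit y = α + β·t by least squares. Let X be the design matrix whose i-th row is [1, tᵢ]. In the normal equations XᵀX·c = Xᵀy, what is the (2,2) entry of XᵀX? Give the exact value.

Row 2 ↔ basis t, column 2 ↔ basis t, so (XᵀX)_{2,2} = Σᵢ (t)·(t) = (-3)·(-3) + (-2)·(-2) + (1)·(1) + (4)·(4) = 30.

30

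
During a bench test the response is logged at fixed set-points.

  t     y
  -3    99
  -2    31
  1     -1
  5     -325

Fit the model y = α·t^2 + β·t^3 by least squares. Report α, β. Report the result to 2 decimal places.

α = 1.98, β = -3.00

Normal-equation sums: Σt^2·t^2 = 723, Σt^2·t^3 = 2851, Σt^3·t^3 = 16419.
For Mᵀy: Σt^2·y = -7111, Σt^3·y = -43547.
Normal equations: [[723, 2851]; [2851, 16419]]·[α, β]ᵀ = [-7111, -43547]ᵀ.
Determinant 723·16419 − 2851² = 3742736.
α = ((-7111)·16419 − 2851·(-43547))/3742736 = 1849247/935684; β = (723·(-43547) − 2851·(-7111))/3742736 = -2802755/935684.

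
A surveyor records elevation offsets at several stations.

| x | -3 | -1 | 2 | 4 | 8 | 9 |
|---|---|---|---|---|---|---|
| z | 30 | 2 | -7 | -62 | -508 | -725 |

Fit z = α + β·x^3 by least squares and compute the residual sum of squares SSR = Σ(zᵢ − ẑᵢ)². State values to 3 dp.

MᵀM·[α, β]ᵀ = Mᵀz reads: 6·α + 1285·β = -1270;  1285·α + 798475·β = -793457.
(Σ1 = 6, Σx^3 = 1285, Σx^3·x^3 = 798475, Σz = -1270, Σx^3·z = -793457.)
Eliminating β: 798475·(row 1) − 1285·(row 2) gives 3139625·α = 798475·(-1270) − 1285·(-793457) = 5528995, so α = 1105799/627925.
Then β = ((-793457) − 1285·(1105799/627925))/798475 = -3128792/3139625.
Residuals: 4182371/3139625, -2378537/3139625, -2476034/3139625, 56943/3139625, 1483009/3139625, -867752/3139625; SSR = 10267456/3139625.

SSR = 3.270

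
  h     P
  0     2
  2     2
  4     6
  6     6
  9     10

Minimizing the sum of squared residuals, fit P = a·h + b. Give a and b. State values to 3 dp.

a = 0.918, b = 1.344

Entries of XᵀX: Σh·h = 137, Σh = 21, Σ1 = 5.
And Σh·P = 154, ΣP = 26.
So XᵀX·[a, b]ᵀ = XᵀP: [[137, 21]; [21, 5]]·[a, b]ᵀ = [154, 26]ᵀ.
Eliminating b: 5·(row 1) − 21·(row 2) gives 244·a = 5·154 − 21·26 = 224, so a = 56/61.
Then b = (26 − 21·(56/61))/5 = 82/61.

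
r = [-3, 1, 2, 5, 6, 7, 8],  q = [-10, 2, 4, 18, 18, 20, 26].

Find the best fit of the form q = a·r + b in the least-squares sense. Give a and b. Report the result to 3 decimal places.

MᵀM·[a, b]ᵀ = Mᵀq reads: 188·a + 26·b = 586;  26·a + 7·b = 78.
Eliminating b: 7·(row 1) − 26·(row 2) gives 640·a = 7·586 − 26·78 = 2074, so a = 1037/320.
Then b = (78 − 26·(1037/320))/7 = -143/160.

a = 3.241, b = -0.894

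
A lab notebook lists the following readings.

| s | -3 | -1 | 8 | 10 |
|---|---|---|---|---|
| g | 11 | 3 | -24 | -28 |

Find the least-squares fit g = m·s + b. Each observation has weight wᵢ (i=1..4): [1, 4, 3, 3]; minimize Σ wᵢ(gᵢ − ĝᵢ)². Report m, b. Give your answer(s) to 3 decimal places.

m = -2.935, b = 0.449

Sums needed: Σwᵢ·s·s = 505, Σwᵢ·s = 47, Σwᵢ·1 = 11.
And Σwᵢ·s·g = -1461, Σwᵢ·g = -133.
So XᵀWX·[m, b]ᵀ = XᵀWg: [[505, 47]; [47, 11]]·[m, b]ᵀ = [-1461, -133]ᵀ.
Determinant 505·11 − 47² = 3346.
m = ((-1461)·11 − 47·(-133))/3346 = -4910/1673; b = (505·(-133) − 47·(-1461))/3346 = 751/1673.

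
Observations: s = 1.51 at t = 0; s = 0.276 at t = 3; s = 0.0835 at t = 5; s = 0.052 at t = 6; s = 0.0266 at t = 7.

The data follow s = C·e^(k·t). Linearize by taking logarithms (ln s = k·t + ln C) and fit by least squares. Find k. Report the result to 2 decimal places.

k = -0.57

Taking logs, ln s = k·t + ln C, so regress ln s on t.
Over the data: Σt = 21.0000, Σ(t)² = 119.0000, Σln s = -9.9415, Σt·ln s = -59.4036.
Normal system: [[119.0000, 21.0000]; [21.0000, 5]]·[k, ln C]ᵀ = [-59.4036, -9.9415]ᵀ.
Solving (det = 154.0000): k = -0.57303, ln C = 0.41841.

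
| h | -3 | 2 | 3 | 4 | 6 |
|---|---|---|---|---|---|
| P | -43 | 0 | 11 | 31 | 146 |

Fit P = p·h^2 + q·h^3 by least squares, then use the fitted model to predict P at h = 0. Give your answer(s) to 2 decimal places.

XᵀX·[p, q]ᵀ = XᵀP reads: 1730·p + 8832·q = 5464;  8832·p + 52274·q = 34978.
Δ = 1730·52274 − 8832² = 12429796.
p = (5464·52274 − 8832·34978)/12429796 = -5825140/3107449; q = (1730·34978 − 8832·5464)/12429796 = 3063473/3107449.
At h = 0: P̂ = (-5825140/3107449)·(0) + (3063473/3107449)·(0) = 0.

P̂ = 0.00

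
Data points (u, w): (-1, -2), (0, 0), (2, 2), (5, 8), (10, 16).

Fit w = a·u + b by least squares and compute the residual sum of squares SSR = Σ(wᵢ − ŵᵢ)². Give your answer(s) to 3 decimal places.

Setting ∂/∂a … = 0 gives: 130·a + 16·b = 206;  16·a + 5·b = 24.
(Σu·u = 130, Σu = 16, Σ1 = 5, Σu·w = 206, Σw = 24.)
Δ = 130·5 − 16² = 394.
a = (206·5 − 16·24)/394 = 323/197; b = (130·24 − 16·206)/394 = -88/197.
Residuals: 17/197, 88/197, -164/197, 49/197, 10/197; SSR = 190/197.

SSR = 0.964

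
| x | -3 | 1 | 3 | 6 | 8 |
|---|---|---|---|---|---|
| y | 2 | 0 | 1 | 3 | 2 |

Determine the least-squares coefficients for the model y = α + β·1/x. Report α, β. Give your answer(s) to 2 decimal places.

α = 2.06, β = -1.77

Normal-equation sums: Σ1 = 5, Σ1/x = 31/24, Σ1/x·1/x = 81/64.
For Mᵀy: Σy = 8, Σ1/x·y = 5/12.
Eliminating β: (81/64)·(row 1) − (31/24)·(row 2) gives (671/144)·α = (81/64)·8 − (31/24)·(5/12) = 2761/288, so α = 251/122.
Then β = ((5/12) − (31/24)·(251/122))/(81/64) = -108/61.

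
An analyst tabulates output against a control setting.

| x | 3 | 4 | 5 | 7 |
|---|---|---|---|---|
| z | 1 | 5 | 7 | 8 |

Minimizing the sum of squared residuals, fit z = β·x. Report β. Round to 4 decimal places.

The normal system AᵀA·[β]ᵀ = Aᵀz is [[99]]·[β]ᵀ = [114]ᵀ.
β = 114/99 = 1.15152.

β = 1.1515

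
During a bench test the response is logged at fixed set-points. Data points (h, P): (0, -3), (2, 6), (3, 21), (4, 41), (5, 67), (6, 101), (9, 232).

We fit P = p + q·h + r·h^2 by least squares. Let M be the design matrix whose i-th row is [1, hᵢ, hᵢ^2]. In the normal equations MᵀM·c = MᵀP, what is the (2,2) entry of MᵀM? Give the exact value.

171

Row 2 ↔ basis h, column 2 ↔ basis h, so (MᵀM)_{2,2} = Σᵢ (h)·(h) = (0)·(0) + (2)·(2) + (3)·(3) + (4)·(4) + (5)·(5) + (6)·(6) + (9)·(9) = 171.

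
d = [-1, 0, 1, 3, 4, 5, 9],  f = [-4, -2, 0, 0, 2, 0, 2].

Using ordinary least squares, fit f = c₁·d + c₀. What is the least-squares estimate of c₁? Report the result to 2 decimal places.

c₁ = 0.51

Entries of AᵀA: Σd·d = 133, Σd = 21, Σ1 = 7.
For Aᵀf: Σd·f = 30, Σf = -2.
So AᵀA·[c₁, c₀]ᵀ = Aᵀf: [[133, 21]; [21, 7]]·[c₁, c₀]ᵀ = [30, -2]ᵀ.
Determinant 133·7 − 21² = 490.
c₁ = (30·7 − 21·(-2))/490 = 18/35; c₀ = (133·(-2) − 21·30)/490 = -64/35.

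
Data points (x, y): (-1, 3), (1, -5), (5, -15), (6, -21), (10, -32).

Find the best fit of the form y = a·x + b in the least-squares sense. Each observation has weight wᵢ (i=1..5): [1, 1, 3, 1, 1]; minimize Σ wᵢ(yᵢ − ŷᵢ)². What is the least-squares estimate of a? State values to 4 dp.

Compute the Gram sums: Σwᵢ·x·x = 213, Σwᵢ·x = 31, Σwᵢ·1 = 7.
For AᵀWy: Σwᵢ·x·y = -679, Σwᵢ·y = -100.
So AᵀWA·[a, b]ᵀ = AᵀWy: [[213, 31]; [31, 7]]·[a, b]ᵀ = [-679, -100]ᵀ.
Δ = 213·7 − 31² = 530.
a = ((-679)·7 − 31·(-100))/530 = -1653/530; b = (213·(-100) − 31·(-679))/530 = -251/530.

a = -3.1189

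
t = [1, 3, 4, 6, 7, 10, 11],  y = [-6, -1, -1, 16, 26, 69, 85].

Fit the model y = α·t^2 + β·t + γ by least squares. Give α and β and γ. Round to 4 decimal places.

α = 0.9694, β = -2.4709, γ = -4.2931

Sums needed: Σt^2·t^2 = 28676, Σt^2·t = 2982, Σt^2 = 332, Σt·t = 332, Σt = 42, Σ1 = 7.
And Σt^2·y = 19004, Σt·y = 1890, Σy = 188.
Row-reducing yields α = 18415/18997, β = -21336/8635, γ = -407784/94985.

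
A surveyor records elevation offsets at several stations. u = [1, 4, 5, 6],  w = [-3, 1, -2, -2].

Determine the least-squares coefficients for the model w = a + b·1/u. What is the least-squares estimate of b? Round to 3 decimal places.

The normal system AᵀA·[a, b]ᵀ = Aᵀw is [[4, 97/60]; [97/60, 4069/3600]]·[a, b]ᵀ = [-6, -209/60]ᵀ.
Determinant 4·(4069/3600) − (97/60)² = 763/400.
a = ((-6)·(4069/3600) − (97/60)·(-209/60))/(763/400) = -4141/6867; b = (4·(-209/60) − (97/60)·(-6))/(763/400) = -5080/2289.

b = -2.219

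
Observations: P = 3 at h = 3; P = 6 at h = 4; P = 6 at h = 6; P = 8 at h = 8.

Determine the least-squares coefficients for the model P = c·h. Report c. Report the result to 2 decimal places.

c = 1.06

From the data, Σh·h = 125.
For AᵀP: Σh·P = 133.
Hence c = 133 / 125 ≈ 1.064.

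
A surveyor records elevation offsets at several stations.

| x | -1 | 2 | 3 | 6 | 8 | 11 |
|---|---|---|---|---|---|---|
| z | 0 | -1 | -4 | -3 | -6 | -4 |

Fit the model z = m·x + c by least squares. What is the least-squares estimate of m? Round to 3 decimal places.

m = -0.390

The normal system MᵀM·[m, c]ᵀ = Mᵀz is [[235, 29]; [29, 6]]·[m, c]ᵀ = [-124, -18]ᵀ.
Determinant 235·6 − 29² = 569.
m = ((-124)·6 − 29·(-18))/569 = -222/569; c = (235·(-18) − 29·(-124))/569 = -634/569.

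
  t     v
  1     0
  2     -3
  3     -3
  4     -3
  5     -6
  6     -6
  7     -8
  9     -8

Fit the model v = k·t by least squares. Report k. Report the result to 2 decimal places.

k = -1.00

From the data, Σt·t = 221.
Right-hand side: Σt·v = -221.
AᵀA·[k]ᵀ = Aᵀv becomes [[221]]·[k]ᵀ = [-221]ᵀ.
k = (-221)/221 = -1.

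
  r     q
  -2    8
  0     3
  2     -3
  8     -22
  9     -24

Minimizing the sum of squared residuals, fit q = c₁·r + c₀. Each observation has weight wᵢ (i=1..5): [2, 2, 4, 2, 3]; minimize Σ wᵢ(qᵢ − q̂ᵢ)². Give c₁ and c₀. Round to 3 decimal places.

Forming AᵀWA = [[395, 47]; [47, 13]] and AᵀWq = [-1056, -106]ᵀ gives AᵀWA·[c₁, c₀]ᵀ = AᵀWq.
det = 395·13 − 47² = 2926.
c₁ = ((-1056)·13 − 47·(-106))/2926 = -4373/1463; c₀ = (395·(-106) − 47·(-1056))/2926 = 3881/1463.

c₁ = -2.989, c₀ = 2.653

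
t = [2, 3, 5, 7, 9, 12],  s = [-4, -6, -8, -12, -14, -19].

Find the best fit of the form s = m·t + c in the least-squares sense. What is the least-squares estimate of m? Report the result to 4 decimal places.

Sums needed: Σt·t = 312, Σt = 38, Σ1 = 6.
For Mᵀs: Σt·s = -504, Σs = -63.
Normal equations: [[312, 38]; [38, 6]]·[m, c]ᵀ = [-504, -63]ᵀ.
Eliminating c: 6·(row 1) − 38·(row 2) gives 428·m = 6·(-504) − 38·(-63) = -630, so m = -315/214.
Then c = ((-63) − 38·(-315/214))/6 = -126/107.

m = -1.4720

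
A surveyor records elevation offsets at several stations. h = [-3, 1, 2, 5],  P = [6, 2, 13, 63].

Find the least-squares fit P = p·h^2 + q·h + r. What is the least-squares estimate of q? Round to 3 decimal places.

q = 3.202

Entries of MᵀM: Σh^2·h^2 = 723, Σh^2·h = 107, Σh^2 = 39, Σh·h = 39, Σh = 5, Σ1 = 4.
For MᵀP: Σh^2·P = 1683, Σh·P = 325, ΣP = 84.
So MᵀM·[p, q, r]ᵀ = MᵀP: [[723, 107, 39]; [107, 39, 5]; [39, 5, 4]]·[p, q, r]ᵀ = [1683, 325, 84]ᵀ.
Solving the 3×3 system (Gaussian elimination) gives p = 15481/7832, q = 25077/7832, r = -8907/3916.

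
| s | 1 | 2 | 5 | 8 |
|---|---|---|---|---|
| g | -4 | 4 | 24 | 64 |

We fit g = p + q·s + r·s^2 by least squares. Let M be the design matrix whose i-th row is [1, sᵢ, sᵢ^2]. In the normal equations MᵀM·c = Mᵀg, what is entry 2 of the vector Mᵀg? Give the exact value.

636

Entry 2 ↔ basis s, so (Mᵀg)_{2} = Σᵢ (s)·gᵢ = (1)·(-4) + (2)·(4) + (5)·(24) + (8)·(64) = 636.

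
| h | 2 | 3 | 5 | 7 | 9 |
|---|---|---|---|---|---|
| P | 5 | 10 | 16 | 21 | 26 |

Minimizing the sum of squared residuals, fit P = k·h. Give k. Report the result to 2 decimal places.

Normal-equation sums: Σh·h = 168.
And Σh·P = 501.
XᵀX·[k]ᵀ = XᵀP becomes [[168]]·[k]ᵀ = [501]ᵀ.
k = 501/168 = 2.98214.

k = 2.98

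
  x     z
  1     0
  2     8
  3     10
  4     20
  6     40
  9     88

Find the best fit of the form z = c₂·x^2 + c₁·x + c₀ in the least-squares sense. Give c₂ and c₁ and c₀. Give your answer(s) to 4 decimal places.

Compute the Gram sums: Σx^2·x^2 = 8211, Σx^2·x = 1045, Σx^2 = 147, Σx·x = 147, Σx = 25, Σ1 = 6.
Moment sums: Σx^2·z = 9010, Σx·z = 1158, Σz = 166.
MᵀM·[c₂, c₁, c₀]ᵀ = Mᵀz becomes [[8211, 1045, 147]; [1045, 147, 25]; [147, 25, 6]]·[c₂, c₁, c₀]ᵀ = [9010, 1158, 166]ᵀ.
Inverting the 3×3 Gram matrix, [c₂, c₁, c₀]ᵀ = [2509/2596, 2929/2596, -463/649]ᵀ.

c₂ = 0.9665, c₁ = 1.1283, c₀ = -0.7134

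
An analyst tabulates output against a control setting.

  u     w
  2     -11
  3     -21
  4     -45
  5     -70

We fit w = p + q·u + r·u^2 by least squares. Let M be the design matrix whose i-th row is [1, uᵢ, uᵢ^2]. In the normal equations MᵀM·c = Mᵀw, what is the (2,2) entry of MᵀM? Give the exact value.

Row 2 ↔ basis u, column 2 ↔ basis u, so (MᵀM)_{2,2} = Σᵢ (u)·(u) = (2)·(2) + (3)·(3) + (4)·(4) + (5)·(5) = 54.

54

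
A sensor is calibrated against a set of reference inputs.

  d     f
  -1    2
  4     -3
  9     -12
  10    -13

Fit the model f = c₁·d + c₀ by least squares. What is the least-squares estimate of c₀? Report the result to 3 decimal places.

c₀ = 1.286

Sums needed: Σd·d = 198, Σd = 22, Σ1 = 4.
Moment sums: Σd·f = -252, Σf = -26.
MᵀM·[c₁, c₀]ᵀ = Mᵀf becomes [[198, 22]; [22, 4]]·[c₁, c₀]ᵀ = [-252, -26]ᵀ.
Eliminating c₀: 4·(row 1) − 22·(row 2) gives 308·c₁ = 4·(-252) − 22·(-26) = -436, so c₁ = -109/77.
Then c₀ = ((-26) − 22·(-109/77))/4 = 9/7.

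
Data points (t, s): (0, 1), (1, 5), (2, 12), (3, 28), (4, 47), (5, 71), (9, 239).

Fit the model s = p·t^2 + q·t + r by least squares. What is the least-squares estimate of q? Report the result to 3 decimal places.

q = -0.935

The normal equations are: 7540·p + 954·q + 136·r = 22191;  954·p + 136·q + 24·r = 2807;  136·p + 24·q + 7·r = 403.
Solving the 3×3 system (Gaussian elimination) gives p = 3467/1146, q = -357/382, r = 1145/573.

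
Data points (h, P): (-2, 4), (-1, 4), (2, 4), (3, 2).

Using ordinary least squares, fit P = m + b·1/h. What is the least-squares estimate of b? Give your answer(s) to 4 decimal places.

Entries of AᵀA: Σ1 = 4, Σ1/h = -2/3, Σ1/h·1/h = 29/18.
Moment sums: ΣP = 14, Σ1/h·P = -10/3.
AᵀA·[m, b]ᵀ = AᵀP becomes [[4, -2/3]; [-2/3, 29/18]]·[m, b]ᵀ = [14, -10/3]ᵀ.
Δ = 4·(29/18) − (-2/3)² = 6.
m = (14·(29/18) − (-2/3)·(-10/3))/6 = 61/18; b = (4·(-10/3) − (-2/3)·14)/6 = -2/3.

b = -0.6667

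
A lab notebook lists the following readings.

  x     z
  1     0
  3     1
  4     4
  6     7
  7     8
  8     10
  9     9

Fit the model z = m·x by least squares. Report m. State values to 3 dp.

The normal equations are: 256·m = 278.
Hence m = 278 / 256 ≈ 1.08594.

m = 1.086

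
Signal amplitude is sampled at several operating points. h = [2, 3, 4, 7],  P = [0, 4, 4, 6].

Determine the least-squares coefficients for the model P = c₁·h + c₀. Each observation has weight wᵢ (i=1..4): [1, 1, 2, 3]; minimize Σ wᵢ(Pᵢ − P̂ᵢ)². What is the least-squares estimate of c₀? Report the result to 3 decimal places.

c₀ = -0.106

The normal system MᵀWM·[c₁, c₀]ᵀ = MᵀWP is [[192, 34]; [34, 7]]·[c₁, c₀]ᵀ = [170, 30]ᵀ.
Eliminating c₀: 7·(row 1) − 34·(row 2) gives 188·c₁ = 7·170 − 34·30 = 170, so c₁ = 85/94.
Then c₀ = (30 − 34·(85/94))/7 = -5/47.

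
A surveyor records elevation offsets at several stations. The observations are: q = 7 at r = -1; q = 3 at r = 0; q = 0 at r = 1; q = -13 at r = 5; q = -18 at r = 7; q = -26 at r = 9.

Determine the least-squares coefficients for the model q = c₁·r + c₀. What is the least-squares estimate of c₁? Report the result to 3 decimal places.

c₁ = -3.204

From the data, Σr·r = 157, Σr = 21, Σ1 = 6.
Right-hand side: Σr·q = -432, Σq = -47.
AᵀA·[c₁, c₀]ᵀ = Aᵀq becomes [[157, 21]; [21, 6]]·[c₁, c₀]ᵀ = [-432, -47]ᵀ.
Determinant 157·6 − 21² = 501.
c₁ = ((-432)·6 − 21·(-47))/501 = -535/167; c₀ = (157·(-47) − 21·(-432))/501 = 1693/501.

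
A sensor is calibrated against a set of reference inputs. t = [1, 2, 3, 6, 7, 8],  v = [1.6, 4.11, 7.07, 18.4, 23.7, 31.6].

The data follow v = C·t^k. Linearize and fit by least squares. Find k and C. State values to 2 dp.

Linearized form: ln v = k·ln t + ln C. From the 6 transformed points,
AᵀA = [[13.0084, 7.6089]; [7.6089, 6]], rhs = [21.6870, 13.3703]ᵀ  (here Σln t = 7.6089, Σ(ln t)² = 13.0084, Σln v = 13.3703, Σln t·ln v = 21.6870).
Slope k = (n·Σln t·ln v − Σln t·Σln v)/(n·Σ(ln t)² − (Σln t)²) = (6·21.6870 − 7.6089·13.3703)/20.1558 = 1.40851; ln C = (Σln v − k·Σln t)/n = 0.44218, so C = exp(0.44218) = 1.55610.

k = 1.41, C = 1.56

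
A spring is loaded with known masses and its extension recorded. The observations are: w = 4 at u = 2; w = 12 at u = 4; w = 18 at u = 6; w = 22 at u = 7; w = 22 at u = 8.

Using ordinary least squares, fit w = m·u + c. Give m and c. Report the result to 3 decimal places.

m = 3.138, c = -1.345

Compute the Gram sums: Σu·u = 169, Σu = 27, Σ1 = 5.
And Σu·w = 494, Σw = 78.
So XᵀX·[m, c]ᵀ = Xᵀw: [[169, 27]; [27, 5]]·[m, c]ᵀ = [494, 78]ᵀ.
Eliminating c: 5·(row 1) − 27·(row 2) gives 116·m = 5·494 − 27·78 = 364, so m = 91/29.
Then c = (78 − 27·(91/29))/5 = -39/29.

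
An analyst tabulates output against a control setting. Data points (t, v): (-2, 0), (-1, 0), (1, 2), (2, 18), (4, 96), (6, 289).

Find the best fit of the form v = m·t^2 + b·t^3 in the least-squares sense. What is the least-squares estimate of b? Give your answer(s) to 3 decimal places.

Compute the Gram sums: Σt^2·t^2 = 1586, Σt^2·t^3 = 8800, Σt^3·t^3 = 50882.
For Xᵀv: Σt^2·v = 12014, Σt^3·v = 68714.
Eliminating b: 50882·(row 1) − 8800·(row 2) gives 3258852·m = 50882·12014 − 8800·68714 = 6613148, so m = 1653287/814713.
Then b = (68714 − 8800·(1653287/814713))/50882 = 814301/814713.

b = 0.999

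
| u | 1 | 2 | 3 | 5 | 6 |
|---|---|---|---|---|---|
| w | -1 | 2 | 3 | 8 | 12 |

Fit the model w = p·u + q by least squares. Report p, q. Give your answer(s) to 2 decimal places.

p = 2.47, q = -3.58

Sums needed: Σu·u = 75, Σu = 17, Σ1 = 5.
Right-hand side: Σu·w = 124, Σw = 24.
So AᵀA·[p, q]ᵀ = Aᵀw: [[75, 17]; [17, 5]]·[p, q]ᵀ = [124, 24]ᵀ.
det = 75·5 − 17² = 86.
p = (124·5 − 17·24)/86 = 106/43; q = (75·24 − 17·124)/86 = -154/43.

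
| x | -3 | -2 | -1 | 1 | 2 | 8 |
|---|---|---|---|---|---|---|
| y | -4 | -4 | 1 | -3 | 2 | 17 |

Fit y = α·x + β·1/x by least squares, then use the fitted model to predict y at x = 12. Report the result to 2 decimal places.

ŷ = 25.71

MᵀM·[α, β]ᵀ = Mᵀy reads: 83·α + 6·β = 156;  6·α + (1513/576)·β = 59/24.
det = 83·(1513/576) − 6² = 104843/576.
α = (156·(1513/576) − 6·(59/24))/(104843/576) = 227532/104843; β = (83·(59/24) − 6·156)/(104843/576) = -421608/104843.
At x = 12: ŷ = (227532/104843)·(12) + (-421608/104843)·(1/12) = 2695250/104843.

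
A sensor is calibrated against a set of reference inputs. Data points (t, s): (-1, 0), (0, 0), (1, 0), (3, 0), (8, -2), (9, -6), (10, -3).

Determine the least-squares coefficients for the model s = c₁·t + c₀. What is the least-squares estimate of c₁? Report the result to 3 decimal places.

From the data, Σt·t = 256, Σt = 30, Σ1 = 7.
For Mᵀs: Σt·s = -100, Σs = -11.
MᵀM·[c₁, c₀]ᵀ = Mᵀs becomes [[256, 30]; [30, 7]]·[c₁, c₀]ᵀ = [-100, -11]ᵀ.
det = 256·7 − 30² = 892.
c₁ = ((-100)·7 − 30·(-11))/892 = -185/446; c₀ = (256·(-11) − 30·(-100))/892 = 46/223.

c₁ = -0.415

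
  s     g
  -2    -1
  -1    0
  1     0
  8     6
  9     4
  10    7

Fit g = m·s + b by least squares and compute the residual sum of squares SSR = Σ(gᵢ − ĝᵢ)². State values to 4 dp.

Normal-equation sums: Σs·s = 251, Σs = 25, Σ1 = 6.
Right-hand side: Σs·g = 156, Σg = 16.
Eliminating b: 6·(row 1) − 25·(row 2) gives 881·m = 6·156 − 25·16 = 536, so m = 536/881.
Then b = (16 − 25·(536/881))/6 = 116/881.
Residuals: 75/881, 420/881, -652/881, 882/881, -1416/881, 691/881; SSR = 4390/881.

SSR = 4.9830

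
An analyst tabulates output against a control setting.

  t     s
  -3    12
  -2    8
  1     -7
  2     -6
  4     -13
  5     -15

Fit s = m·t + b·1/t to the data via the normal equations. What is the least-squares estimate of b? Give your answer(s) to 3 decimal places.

b = -3.729

Entries of MᵀM: Σt·t = 59, Σt·1/t = 6, Σ1/t·1/t = 6169/3600.
Right-hand side: Σt·s = -198, Σ1/t·s = -97/4.
MᵀM·[m, b]ᵀ = Mᵀs becomes [[59, 6]; [6, 6169/3600]]·[m, b]ᵀ = [-198, -97/4]ᵀ.
Eliminating b: (6169/3600)·(row 1) − 6·(row 2) gives (234371/3600)·m = (6169/3600)·(-198) − 6·(-97/4) = -38759/200, so m = -697662/234371.
Then b = ((-97/4) − 6·(-697662/234371))/(6169/3600) = -873900/234371.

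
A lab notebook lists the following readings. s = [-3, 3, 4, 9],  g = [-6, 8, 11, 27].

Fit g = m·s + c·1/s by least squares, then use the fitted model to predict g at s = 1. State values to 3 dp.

ĝ = -3.414

The normal equations are: 115·m + 4·c = 329;  4·m + (385/1296)·c = 125/12.
(Σs·s = 115, Σs·1/s = 4, Σ1/s·1/s = 385/1296, Σs·g = 329, Σ1/s·g = 125/12.)
Δ = 115·(385/1296) − 4² = 23539/1296.
m = (329·(385/1296) − 4·(125/12))/(23539/1296) = 72665/23539; c = (115·(125/12) − 4·329)/(23539/1296) = -153036/23539.
At s = 1: ĝ = (72665/23539)·(1) + (-153036/23539)·(1) = -80371/23539.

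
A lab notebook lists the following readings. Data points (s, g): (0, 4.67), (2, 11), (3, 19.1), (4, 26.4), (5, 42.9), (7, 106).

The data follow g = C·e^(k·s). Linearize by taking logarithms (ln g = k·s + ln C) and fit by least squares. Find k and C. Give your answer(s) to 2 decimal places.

k = 0.45, C = 4.66

With ln gᵢ as the transformed response and sᵢ as the regressor:
Σs = 21.0000, Σ(s)² = 103.0000, Σln g = 18.5844, Σs·ln g = 78.1767.
Equations: 103.0000·k + 21.0000·ln C = 78.1767;  21.0000·k + 6·ln C = 18.5844.
Δ = 103.0000·6 − (21.0000)² = 177.0000; k = (78.1767·6 − 21.0000·18.5844)/177.0000 = 0.44513, ln C = (103.0000·18.5844 − 21.0000·78.1767)/177.0000 = 1.53945, so C = exp(1.53945) = 4.66204.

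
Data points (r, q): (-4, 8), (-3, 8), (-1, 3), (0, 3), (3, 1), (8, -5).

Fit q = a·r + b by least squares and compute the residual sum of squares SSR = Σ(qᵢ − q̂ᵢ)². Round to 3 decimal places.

Normal-equation sums: Σr·r = 99, Σr = 3, Σ1 = 6.
For Xᵀq: Σr·q = -96, Σq = 18.
Normal equations: [[99, 3]; [3, 6]]·[a, b]ᵀ = [-96, 18]ᵀ.
Eliminating b: 6·(row 1) − 3·(row 2) gives 585·a = 6·(-96) − 3·18 = -630, so a = -14/13.
Then b = (18 − 3·(-14/13))/6 = 46/13.
Residuals: 2/13, 16/13, -21/13, -7/13, 9/13, 1/13; SSR = 64/13.

SSR = 4.923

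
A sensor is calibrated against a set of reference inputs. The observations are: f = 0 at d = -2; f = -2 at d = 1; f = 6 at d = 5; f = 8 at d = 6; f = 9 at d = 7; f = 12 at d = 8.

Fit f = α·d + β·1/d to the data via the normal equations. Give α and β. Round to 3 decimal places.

The normal equations are: 179·α + 6·β = 235;  6·α + (955249/705600)·β = 697/210.
det = 179·(955249/705600) − 6² = 145587971/705600.
α = (235·(955249/705600) − 6·(697/210))/(145587971/705600) = 210431995/145587971; β = (179·(697/210) − 6·235)/(145587971/705600) = -575692320/145587971.

α = 1.445, β = -3.954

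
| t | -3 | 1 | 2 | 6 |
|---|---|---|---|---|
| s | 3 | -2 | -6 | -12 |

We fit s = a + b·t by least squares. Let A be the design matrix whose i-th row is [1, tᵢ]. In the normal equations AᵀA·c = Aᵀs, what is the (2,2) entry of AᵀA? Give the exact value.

50

Row 2 ↔ basis t, column 2 ↔ basis t, so (AᵀA)_{2,2} = Σᵢ (t)·(t) = (-3)·(-3) + (1)·(1) + (2)·(2) + (6)·(6) = 50.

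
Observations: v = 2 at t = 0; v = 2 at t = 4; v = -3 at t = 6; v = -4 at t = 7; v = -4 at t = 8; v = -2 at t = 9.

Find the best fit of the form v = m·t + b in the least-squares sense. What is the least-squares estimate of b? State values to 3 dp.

b = 2.431

Compute the Gram sums: Σt·t = 246, Σt = 34, Σ1 = 6.
For Xᵀv: Σt·v = -88, Σv = -9.
Normal equations: [[246, 34]; [34, 6]]·[m, b]ᵀ = [-88, -9]ᵀ.
Determinant 246·6 − 34² = 320.
m = ((-88)·6 − 34·(-9))/320 = -111/160; b = (246·(-9) − 34·(-88))/320 = 389/160.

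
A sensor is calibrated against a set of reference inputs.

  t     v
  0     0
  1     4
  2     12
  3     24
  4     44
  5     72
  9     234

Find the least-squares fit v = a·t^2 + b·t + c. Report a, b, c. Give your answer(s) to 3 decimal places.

Forming XᵀX = [[7540, 954, 136]; [954, 136, 24]; [136, 24, 7]] and Xᵀv = [21726, 2742, 390]ᵀ gives XᵀX·[a, b, c]ᵀ = Xᵀv.
Row-reducing yields a = 43649/14707, b = -11673/14707, c = 1034/1337.

a = 2.968, b = -0.794, c = 0.773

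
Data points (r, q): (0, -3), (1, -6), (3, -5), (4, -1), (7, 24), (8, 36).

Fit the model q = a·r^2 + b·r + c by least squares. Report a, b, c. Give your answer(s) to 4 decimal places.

The normal system AᵀA·[a, b, c]ᵀ = Aᵀq is [[6835, 947, 139]; [947, 139, 23]; [139, 23, 6]]·[a, b, c]ᵀ = [3413, 431, 45]ᵀ.
Solving the 3×3 system (Gaussian elimination) gives a = 8063/7332, b = -142043/36660, c = -9543/3055.

a = 1.0997, b = -3.8746, c = -3.1237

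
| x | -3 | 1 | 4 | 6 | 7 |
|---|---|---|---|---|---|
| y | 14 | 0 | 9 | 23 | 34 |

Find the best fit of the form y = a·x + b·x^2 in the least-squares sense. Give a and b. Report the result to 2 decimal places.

a = -1.72, b = 0.94

From the data, Σx·x = 111, Σx·x^2 = 597, Σx^2·x^2 = 4035.
Moment sums: Σx·y = 370, Σx^2·y = 2764.
det = 111·4035 − 597² = 91476.
a = (370·4035 − 597·2764)/91476 = -8731/5082; b = (111·2764 − 597·370)/91476 = 1591/1694.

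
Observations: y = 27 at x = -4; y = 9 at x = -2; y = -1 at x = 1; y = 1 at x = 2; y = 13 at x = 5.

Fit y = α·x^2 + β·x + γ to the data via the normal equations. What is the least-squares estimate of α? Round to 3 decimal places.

α = 0.989

The normal system AᵀA·[α, β, γ]ᵀ = Aᵀy is [[914, 62, 50]; [62, 50, 2]; [50, 2, 5]]·[α, β, γ]ᵀ = [796, -60, 49]ᵀ.
Inverting the 3×3 Gram matrix, [α, β, γ]ᵀ = [3833/3876, -3181/1292, 868/969]ᵀ.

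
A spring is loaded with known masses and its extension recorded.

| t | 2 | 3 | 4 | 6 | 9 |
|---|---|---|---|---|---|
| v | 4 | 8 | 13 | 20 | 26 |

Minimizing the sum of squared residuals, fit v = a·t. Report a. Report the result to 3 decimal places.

a = 3.000

MᵀM·[a]ᵀ = Mᵀv reads: 146·a = 438.
(Σt·t = 146, Σt·v = 438.)
Hence a = 438 / 146 ≈ 3.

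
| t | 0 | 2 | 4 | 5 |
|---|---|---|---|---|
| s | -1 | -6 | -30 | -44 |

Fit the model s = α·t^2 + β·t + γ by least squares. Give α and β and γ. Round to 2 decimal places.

α = -1.89, β = 0.60, γ = -0.69

Setting ∂/∂α … = 0 gives: 897·α + 197·β + 45·γ = -1604;  197·α + 45·β + 11·γ = -352;  45·α + 11·β + 4·γ = -81.
(Σt^2·t^2 = 897, Σt^2·t = 197, Σt^2 = 45, Σt·t = 45, Σt = 11, Σ1 = 4, Σt^2·s = -1604, Σt·s = -352, Σs = -81.)
Inverting the 3×3 Gram matrix, [α, β, γ]ᵀ = [-1501/796, 479/796, -275/398]ᵀ.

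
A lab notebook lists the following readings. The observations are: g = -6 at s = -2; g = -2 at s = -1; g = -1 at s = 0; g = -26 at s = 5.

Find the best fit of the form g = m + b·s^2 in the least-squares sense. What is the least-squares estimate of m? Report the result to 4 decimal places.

Sums needed: Σ1 = 4, Σs^2 = 30, Σs^2·s^2 = 642.
For Mᵀg: Σg = -35, Σs^2·g = -676.
det = 4·642 − 30² = 1668.
m = ((-35)·642 − 30·(-676))/1668 = -365/278; b = (4·(-676) − 30·(-35))/1668 = -827/834.

m = -1.3129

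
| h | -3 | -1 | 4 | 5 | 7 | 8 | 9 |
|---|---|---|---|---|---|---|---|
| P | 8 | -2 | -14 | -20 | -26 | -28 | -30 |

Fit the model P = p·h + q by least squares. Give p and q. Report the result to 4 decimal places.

p = -3.1236, q = -3.0595

Entries of XᵀX: Σh·h = 245, Σh = 29, Σ1 = 7.
For XᵀP: Σh·P = -854, ΣP = -112.
So XᵀX·[p, q]ᵀ = XᵀP: [[245, 29]; [29, 7]]·[p, q]ᵀ = [-854, -112]ᵀ.
Δ = 245·7 − 29² = 874.
p = ((-854)·7 − 29·(-112))/874 = -1365/437; q = (245·(-112) − 29·(-854))/874 = -1337/437.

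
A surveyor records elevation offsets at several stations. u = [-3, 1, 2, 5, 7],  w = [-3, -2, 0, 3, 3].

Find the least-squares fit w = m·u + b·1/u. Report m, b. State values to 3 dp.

Setting ∂/∂m … = 0 gives: 88·m + 5·b = 43;  5·m + (62689/44100)·b = 1/35.
Eliminating b: (62689/44100)·(row 1) − 5·(row 2) gives (1103533/11025)·m = (62689/44100)·43 − 5·(1/35) = 2689327/44100, so m = 2689327/4414132.
Then b = ((1/35) − 5·(2689327/4414132))/(62689/44100) = -2342655/1103533.

m = 0.609, b = -2.123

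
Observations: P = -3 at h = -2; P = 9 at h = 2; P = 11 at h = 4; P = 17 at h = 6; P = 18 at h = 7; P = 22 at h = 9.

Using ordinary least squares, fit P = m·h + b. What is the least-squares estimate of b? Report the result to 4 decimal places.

b = 2.6207

Normal-equation sums: Σh·h = 190, Σh = 26, Σ1 = 6.
Moment sums: Σh·P = 494, ΣP = 74.
Normal equations: [[190, 26]; [26, 6]]·[m, b]ᵀ = [494, 74]ᵀ.
Eliminating b: 6·(row 1) − 26·(row 2) gives 464·m = 6·494 − 26·74 = 1040, so m = 65/29.
Then b = (74 − 26·(65/29))/6 = 76/29.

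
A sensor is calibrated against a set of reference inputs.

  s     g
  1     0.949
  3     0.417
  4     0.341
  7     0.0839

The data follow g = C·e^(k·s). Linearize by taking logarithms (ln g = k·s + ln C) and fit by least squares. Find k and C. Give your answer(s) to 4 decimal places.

Let Y = ln g. Fitting Y = k·s + ln C by least squares:
XᵀX = [[75.0000, 15.0000]; [15.0000, 4]], rhs = [-24.3268, -4.4810]ᵀ  (here Σs = 15.0000, Σ(s)² = 75.0000, Σln g = -4.4810, Σs·ln g = -24.3268).
Δ = 75.0000·4 − (15.0000)² = 75.0000; k = (-24.3268·4 − 15.0000·-4.4810)/75.0000 = -0.40122, ln C = (75.0000·-4.4810 − 15.0000·-24.3268)/75.0000 = 0.38433, so C = exp(0.38433) = 1.46863.

k = -0.4012, C = 1.4686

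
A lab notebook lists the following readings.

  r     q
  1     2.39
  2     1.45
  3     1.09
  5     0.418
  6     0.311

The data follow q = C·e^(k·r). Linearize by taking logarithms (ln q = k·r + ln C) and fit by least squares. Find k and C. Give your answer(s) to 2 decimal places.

Linearized form: ln q = k·r + ln C. From the 5 transformed points,
Σr = 17.0000, Σ(r)² = 75.0000, Σln q = -0.7112, Σr·ln q = -9.4962.
Equations: 75.0000·k + 17.0000·ln C = -9.4962;  17.0000·k + 5·ln C = -0.7112.
Slope k = (n·Σr·ln q − Σr·Σln q)/(n·Σ(r)² − (Σr)²) = (5·-9.4962 − 17.0000·-0.7112)/86.0000 = -0.41152; ln C = (Σln q − k·Σr)/n = 1.25692, so C = exp(1.25692) = 3.51458.

k = -0.41, C = 3.51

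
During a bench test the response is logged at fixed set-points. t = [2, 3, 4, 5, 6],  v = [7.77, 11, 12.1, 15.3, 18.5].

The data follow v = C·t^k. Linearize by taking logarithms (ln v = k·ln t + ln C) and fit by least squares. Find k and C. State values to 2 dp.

Linearized form: ln v = k·ln t + ln C. From the 5 transformed points,
XᵀX = [[9.4099, 6.5793]; [6.5793, 5]], rhs = [17.1301, 12.5870]ᵀ  (here Σln t = 6.5793, Σ(ln t)² = 9.4099, Σln v = 12.5870, Σln t·ln v = 17.1301).
Solving (det = 3.7630): k = 0.75401, ln C = 1.52523, so C = exp(1.52523) = 4.59622.

k = 0.75, C = 4.60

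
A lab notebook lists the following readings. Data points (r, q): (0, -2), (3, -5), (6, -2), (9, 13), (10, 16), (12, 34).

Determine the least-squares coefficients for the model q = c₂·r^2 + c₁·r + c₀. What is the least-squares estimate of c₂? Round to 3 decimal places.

From the data, Σr^2·r^2 = 38674, Σr^2·r = 3700, Σr^2 = 370, Σr·r = 370, Σr = 40, Σ1 = 6.
Right-hand side: Σr^2·q = 7432, Σr·q = 658, Σq = 54.
Solving the 3×3 system (Gaussian elimination) gives c₂ = 939/1958, c₁ = -13902/4895, c₀ = -3211/1958.

c₂ = 0.480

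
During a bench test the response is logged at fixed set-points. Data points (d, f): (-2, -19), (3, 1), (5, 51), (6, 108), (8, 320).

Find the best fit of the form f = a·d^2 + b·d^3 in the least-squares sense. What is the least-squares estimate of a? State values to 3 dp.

Forming AᵀA = [[6114, 43880]; [43880, 325218]] and Aᵀf = [25576, 193722]ᵀ gives AᵀA·[a, b]ᵀ = Aᵀf.
Eliminating b: 325218·(row 1) − 43880·(row 2) gives 62928452·a = 325218·25576 − 43880·193722 = -182745792, so a = -45686448/15732113.
Then b = (193722 − 43880·(-45686448/15732113))/325218 = 15535357/15732113.

a = -2.904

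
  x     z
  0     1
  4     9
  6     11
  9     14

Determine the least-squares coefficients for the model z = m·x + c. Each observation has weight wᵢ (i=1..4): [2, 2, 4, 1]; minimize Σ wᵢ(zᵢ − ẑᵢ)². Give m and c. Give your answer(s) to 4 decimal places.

m = 1.5190, c = 1.7468

With design matrix M, MᵀWM = [[257, 41]; [41, 9]] and MᵀWz = [462, 78]ᵀ.
Δ = 257·9 − 41² = 632.
m = (462·9 − 41·78)/632 = 120/79; c = (257·78 − 41·462)/632 = 138/79.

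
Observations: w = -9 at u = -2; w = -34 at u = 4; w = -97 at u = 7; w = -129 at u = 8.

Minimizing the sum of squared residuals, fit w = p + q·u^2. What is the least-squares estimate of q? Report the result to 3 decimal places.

Forming XᵀX = [[4, 133]; [133, 6769]] and Xᵀw = [-269, -13589]ᵀ gives XᵀX·[p, q]ᵀ = Xᵀw.
Eliminating q: 6769·(row 1) − 133·(row 2) gives 9387·p = 6769·(-269) − 133·(-13589) = -13524, so p = -644/447.
Then q = ((-13589) − 133·(-644/447))/6769 = -6193/3129.

q = -1.979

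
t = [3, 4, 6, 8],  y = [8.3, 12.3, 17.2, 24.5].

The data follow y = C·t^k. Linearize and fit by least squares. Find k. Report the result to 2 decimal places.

k = 1.06

Taking logs, ln y = k·ln t + ln C, so regress ln y on ln t.
AᵀA = [[10.6632, 6.3561]; [6.3561, 4]], rhs = [17.5528, 10.6694]ᵀ  (here Σln t = 6.3561, Σ(ln t)² = 10.6632, Σln y = 10.6694, Σln t·ln y = 17.5528).
Δ = 10.6632·4 − (6.3561)² = 2.2529; k = (17.5528·4 − 6.3561·10.6694)/2.2529 = 1.06320, ln C = (10.6632·10.6694 − 6.3561·17.5528)/2.2529 = 0.97790.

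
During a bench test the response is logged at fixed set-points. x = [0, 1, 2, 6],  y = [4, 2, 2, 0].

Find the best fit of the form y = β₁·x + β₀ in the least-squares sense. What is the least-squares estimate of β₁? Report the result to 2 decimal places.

β₁ = -0.58

Sums needed: Σx·x = 41, Σx = 9, Σ1 = 4.
For Aᵀy: Σx·y = 6, Σy = 8.
So AᵀA·[β₁, β₀]ᵀ = Aᵀy: [[41, 9]; [9, 4]]·[β₁, β₀]ᵀ = [6, 8]ᵀ.
Determinant 41·4 − 9² = 83.
β₁ = (6·4 − 9·8)/83 = -48/83; β₀ = (41·8 − 9·6)/83 = 274/83.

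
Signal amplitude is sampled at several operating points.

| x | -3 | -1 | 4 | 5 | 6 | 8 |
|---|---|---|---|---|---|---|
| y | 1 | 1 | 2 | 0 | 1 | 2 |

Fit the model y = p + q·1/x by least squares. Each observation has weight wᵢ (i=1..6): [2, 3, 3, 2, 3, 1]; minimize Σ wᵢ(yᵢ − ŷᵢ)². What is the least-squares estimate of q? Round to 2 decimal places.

Setting ∂/∂p … = 0 gives: 14·p + (-227/120)·q = 16;  (-227/120)·p + (51677/14400)·q = -17/12.
(Σwᵢ·1 = 14, Σwᵢ·1/x = -227/120, Σwᵢ·1/x·1/x = 51677/14400, Σwᵢ·y = 16, Σwᵢ·1/x·y = -17/12.)
Eliminating q: (51677/14400)·(row 1) − (-227/120)·(row 2) gives (74661/1600)·p = (51677/14400)·16 − (-227/120)·(-17/12) = 394121/7200, so p = 788242/671949.
Then q = ((-17/12) − (-227/120)·(788242/671949))/(51677/14400) = 50080/223983.

q = 0.22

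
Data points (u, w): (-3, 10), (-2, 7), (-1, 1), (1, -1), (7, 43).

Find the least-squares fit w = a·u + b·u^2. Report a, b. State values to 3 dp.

a = -0.734, b = 0.980

From the data, Σu·u = 64, Σu·u^2 = 308, Σu^2·u^2 = 2500.
And Σu·w = 255, Σu^2·w = 2225.
Eliminating b: 2500·(row 1) − 308·(row 2) gives 65136·a = 2500·255 − 308·2225 = -47800, so a = -5975/8142.
Then b = (2225 − 308·(-5975/8142))/2500 = 15965/16284.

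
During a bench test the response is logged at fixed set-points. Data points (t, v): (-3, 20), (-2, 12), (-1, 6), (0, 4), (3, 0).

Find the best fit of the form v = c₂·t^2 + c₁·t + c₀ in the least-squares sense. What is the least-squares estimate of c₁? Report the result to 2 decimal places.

Forming AᵀA = [[179, -9, 23]; [-9, 23, -3]; [23, -3, 5]] and Aᵀv = [234, -90, 42]ᵀ gives AᵀA·[c₂, c₁, c₀]ᵀ = Aᵀv.
Row-reducing yields c₂ = 10/13, c₁ = -42/13, c₀ = 38/13.

c₁ = -3.23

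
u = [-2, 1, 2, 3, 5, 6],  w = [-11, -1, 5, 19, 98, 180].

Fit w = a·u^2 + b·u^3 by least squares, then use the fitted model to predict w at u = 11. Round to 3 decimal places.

From the data, Σu^2·u^2 = 2035, Σu^2·u^3 = 11145, Σu^3·u^3 = 63139.
Right-hand side: Σu^2·w = 9076, Σu^3·w = 51770.
Normal equations: [[2035, 11145]; [11145, 63139]]·[a, b]ᵀ = [9076, 51770]ᵀ.
det = 2035·63139 − 11145² = 4276840.
a = (9076·63139 − 11145·51770)/4276840 = -1963543/2138420; b = (2035·51770 − 11145·9076)/4276840 = 419993/427684.
At u = 11: ŵ = (-1963543/2138420)·(121) + (419993/427684)·(1331) = 639366178/534605.

ŵ = 1195.960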